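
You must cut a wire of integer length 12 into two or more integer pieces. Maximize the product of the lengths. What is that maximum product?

Fill P[k] for k=2..12: at each k try every first piece i and multiply by the better of (k−i) uncut or P[k−i].
P[2] = 1·max(1,0) = 1·1 = 1
P[3] = max(1·2, 2·1) = 2
P[4] = max(1·3, 2·2, 3·1) = 4
P[5] = max(1·4, 2·3, 3·2, 4·1) = 6
P[6] = max(1·6, 2·4, 3·3, 4·2, 5·1) = 9
P[7] = max(1·9, 2·6, 3·4, 4·3, 5·2, 6·1) = 12
P[8] = max(1·12, 2·9, 3·6, …, 6·2, 7·1) = 18
P[9] = max(1·18, 2·12, 3·9, …, 7·2, 8·1) = 27
P[10] = max(1·27, 2·18, 3·12, …, 8·2, 9·1) = 36
P[11] = max(1·36, 2·27, 3·18, …, 9·2, 10·1) = 54
P[12] = max(1·54, 2·36, 3·27, …, 10·2, 11·1) = 81
One optimal split: 3 + 3 + 3 + 3; product 3·3·3·3 = 81.

81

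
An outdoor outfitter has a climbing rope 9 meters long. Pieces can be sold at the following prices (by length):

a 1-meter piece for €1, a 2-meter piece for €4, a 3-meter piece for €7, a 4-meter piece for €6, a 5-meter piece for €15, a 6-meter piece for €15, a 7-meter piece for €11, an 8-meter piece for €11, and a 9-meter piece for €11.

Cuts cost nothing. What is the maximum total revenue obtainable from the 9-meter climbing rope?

23

Consider every possible first cut. r[k] is the best of p[i]+r[k−i] over all sellable i≤k.
r[1] = 1
r[2] = max(1+1, 4+0) = 4
r[3] = max(1+4, 4+1, 7+0) = 7
r[4] = max(1+7, 4+4, 7+1, 6+0) = 8
r[5] = max(1+8, 4+7, 7+4, 6+1, 15+0) = 15
r[6] = max(1+15, 4+8, 7+7, 6+4, 15+1, 15+0) = 16
r[7] = max(1+16, 4+15, 7+8, …, 15+1, 11+0) = 19
r[8] = max(1+19, 4+16, 7+15, …, 11+1, 11+0) = 22
r[9] = max(1+22, 4+19, 7+16, …, 11+1, 11+0) = 23
One optimal cutting: 5 + 3 + 1 → €15 + €7 + €1 = €23.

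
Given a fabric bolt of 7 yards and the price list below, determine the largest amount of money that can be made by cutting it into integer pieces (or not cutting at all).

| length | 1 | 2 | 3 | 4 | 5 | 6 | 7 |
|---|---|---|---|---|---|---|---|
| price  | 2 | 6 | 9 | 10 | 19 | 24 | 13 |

26

Consider every possible first cut. R[k] is the best of p[i]+R[k−i] over all sellable i≤k.
R[1] = 2
R[2] = max(2+2, 6+0) = 6
R[3] = max(2+6, 6+2, 9+0) = 9
R[4] = max(2+9, 6+6, 9+2, 10+0) = 12
R[5] = max(2+12, 6+9, 9+6, 10+2, 19+0) = 19
R[6] = max(2+19, 6+12, 9+9, 10+6, 19+2, 24+0) = 24
R[7] = max(2+24, 6+19, 9+12, …, 24+2, 13+0) = 26
One optimal cutting: 6 + 1 → $24 + $2 = $26.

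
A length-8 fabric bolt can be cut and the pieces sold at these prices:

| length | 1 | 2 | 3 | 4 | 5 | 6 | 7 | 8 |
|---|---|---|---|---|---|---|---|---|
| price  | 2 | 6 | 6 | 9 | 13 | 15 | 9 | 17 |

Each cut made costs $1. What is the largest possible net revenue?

Build net[k] bottom-up: net[k] = max over allowed piece i of (p[i] + net[k−i]) − 1 per cut.
net[1] = 2
net[2] = 6
net[3] = 7  (first piece 1, then net[2]=6)
net[4] = 11  (first piece 2, then net[2]=6)
net[5] = 13
net[6] = 16  (first piece 2, then net[4]=11)
net[7] = 18  (first piece 2, then net[5]=13)
net[8] = 21  (first piece 2, then net[6]=16)
One optimal plan: pieces 2 + 2 + 2 + 2 (3 cuts) → $24 − $3 = $21.

21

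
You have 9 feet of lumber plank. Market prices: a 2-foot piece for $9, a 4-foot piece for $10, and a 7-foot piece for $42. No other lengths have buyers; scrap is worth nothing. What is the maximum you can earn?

Consider every possible first cut. r[k] is the best of p[i]+r[k−i] over all sellable i≤k.
r[1] = 0
r[2] = 9
r[3] = 9
r[4] = 18  (first piece 2, then r[2]=9)
r[5] = 18
r[6] = 27  (first piece 2, then r[4]=18)
r[7] = 42
r[8] = 42
r[9] = 51  (first piece 2, then r[7]=42)
One optimal cutting: 7 + 2 → $51.

51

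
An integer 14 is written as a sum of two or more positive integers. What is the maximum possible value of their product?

Let m[k] be the best product for length k (with at least one cut). For each first piece i, the rest contributes max(k−i, m[k−i]).
m[2] = 1*max(1,0) = 1*1 = 1
m[3] = 1*max(2,1) = 1*2 = 2
m[4] = 2*max(2,1) = 2*2 = 4
m[5] = 2*max(3,2) = 2*3 = 6
m[6] = 3*max(3,2) = 3*3 = 9
m[7] = 2*max(5,6) = 2*6 = 12
m[8] = 2*max(6,9) = 2*9 = 18
m[9] = 3*max(6,9) = 3*9 = 27
m[10] = 2*max(8,18) = 2*18 = 36
m[11] = 2*max(9,27) = 2*27 = 54
m[12] = 3*max(9,27) = 3*27 = 81
m[13] = 2*max(11,54) = 2*54 = 108
m[14] = 2*max(12,81) = 2*81 = 162
One optimal split: 3 + 3 + 3 + 3 + 2; product 3*3*3*3*2 = 162.

162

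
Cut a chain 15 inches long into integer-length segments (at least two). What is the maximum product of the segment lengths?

243

Let P[k] be the best product for length k (with at least one cut). For each first piece i, the rest contributes max(k−i, P[k−i]).
Small cases: P[2]=1, P[3]=2, P[4]=4, P[5]=6, P[6]=9, P[7]=12.
P[8] = 2*max(6,9) = 2*9 = 18
P[9] = 3*max(6,9) = 3*9 = 27
P[10] = 2*max(8,18) = 2*18 = 36
P[11] = 2*max(9,27) = 2*27 = 54
P[12] = 3*max(9,27) = 3*27 = 81
P[13] = 2*max(11,54) = 2*54 = 108
P[14] = 2*max(12,81) = 2*81 = 162
P[15] = 3*max(12,81) = 3*81 = 243
One optimal split: 3 + 3 + 3 + 3 + 3; product 3*3*3*3*3 = 243.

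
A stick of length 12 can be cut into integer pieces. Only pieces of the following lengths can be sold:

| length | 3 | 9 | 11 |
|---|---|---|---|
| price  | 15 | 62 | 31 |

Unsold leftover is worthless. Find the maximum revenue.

Consider every possible first cut. f[k] is the best of p[i]+f[k−i] over all sellable i≤k.
f[1] = 0
f[2] = 0
f[3] = 15
f[4] = 15
f[5] = 15
f[6] = 30  (first piece 3, then f[3]=15)
f[7] = 30
f[8] = 30
f[9] = 62
f[10] = 62
f[11] = 62
f[12] = 77  (first piece 3, then f[9]=62)
One optimal cutting: 9 + 3 → $77.

77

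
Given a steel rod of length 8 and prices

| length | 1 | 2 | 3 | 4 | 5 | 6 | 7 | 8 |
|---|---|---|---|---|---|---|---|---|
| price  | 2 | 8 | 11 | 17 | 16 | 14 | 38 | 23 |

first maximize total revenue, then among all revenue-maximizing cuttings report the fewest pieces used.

Build r[k] bottom-up: r[k] = max over allowed piece i of (p[i] + r[k−i]).
r[1] = 2
r[2] = 8
r[3] = 11
r[4] = 17
r[5] = 19  (first piece 1, then r[4]=17)
r[6] = 25  (first piece 2, then r[4]=17)
r[7] = 38
r[8] = 40  (first piece 1, then r[7]=38)
Maximum revenue is $40.
Now minimize piece count subject to staying optimal: for each k, pieces[k] = 1 + min over i with p[i]+r[k−i]=r[k] of pieces[k−i].
pieces[5] = 2
pieces[6] = 2
pieces[7] = 1
pieces[8] = 2

2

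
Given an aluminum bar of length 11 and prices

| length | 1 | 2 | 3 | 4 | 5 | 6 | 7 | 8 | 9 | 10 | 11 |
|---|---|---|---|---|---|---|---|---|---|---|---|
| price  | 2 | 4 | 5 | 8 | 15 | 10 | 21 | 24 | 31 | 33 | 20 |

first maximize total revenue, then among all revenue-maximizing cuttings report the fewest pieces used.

Build r[k] bottom-up: r[k] = max over allowed piece i of (p[i] + r[k−i]).
r[1] = 2
r[2] = 4  (first piece 1, then r[1]=2)
r[3] = 6  (first piece 1, then r[2]=4)
r[4] = 8  (first piece 1, then r[3]=6)
r[5] = 15
r[6] = 17  (first piece 1, then r[5]=15)
r[7] = 21
r[8] = 24
r[9] = 31
r[10] = 33  (first piece 1, then r[9]=31)
r[11] = 35  (first piece 1, then r[10]=33)
Maximum revenue is $35.
Now minimize piece count subject to staying optimal: for each k, pieces[k] = 1 + min over i with p[i]+r[k−i]=r[k] of pieces[k−i].
pieces[8] = 1
pieces[9] = 1
pieces[10] = 1
pieces[11] = 2

2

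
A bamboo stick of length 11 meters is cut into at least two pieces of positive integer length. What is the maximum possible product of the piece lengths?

54

Fill prod[k] for k=2..11: at each k try every first piece i and multiply by the better of (k−i) uncut or prod[k−i].
prod[2] = 1·max(1,0) = 1·1 = 1
prod[3] = 1·max(2,1) = 1·2 = 2
prod[4] = 2·max(2,1) = 2·2 = 4
prod[5] = 2·max(3,2) = 2·3 = 6
prod[6] = 3·max(3,2) = 3·3 = 9
prod[7] = 2·max(5,6) = 2·6 = 12
prod[8] = 2·max(6,9) = 2·9 = 18
prod[9] = 3·max(6,9) = 3·9 = 27
prod[10] = 2·max(8,18) = 2·18 = 36
prod[11] = 2·max(9,27) = 2·27 = 54
One optimal split: 3 + 3 + 3 + 2; product 3·3·3·2 = 54.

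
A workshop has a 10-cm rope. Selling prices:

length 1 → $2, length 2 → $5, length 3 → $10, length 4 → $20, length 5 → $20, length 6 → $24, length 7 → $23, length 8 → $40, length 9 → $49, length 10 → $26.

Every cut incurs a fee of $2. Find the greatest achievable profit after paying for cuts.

Let net[k] be the best obtainable value from length k. For each k, try every first piece i and keep the best of price[i] + net[k−i] minus the 2 cut fee when i<k.
net[1] = 2
net[2] = 5
net[3] = 10
net[4] = 20
net[5] = 20  (first piece 1, then net[4]=20)
net[6] = 24
net[7] = 28  (first piece 3, then net[4]=20)
net[8] = 40
net[9] = 49
net[10] = 49  (first piece 1, then net[9]=49)
One optimal plan: pieces 9 + 1 (1 cut) → $51 − $2 = $49.

49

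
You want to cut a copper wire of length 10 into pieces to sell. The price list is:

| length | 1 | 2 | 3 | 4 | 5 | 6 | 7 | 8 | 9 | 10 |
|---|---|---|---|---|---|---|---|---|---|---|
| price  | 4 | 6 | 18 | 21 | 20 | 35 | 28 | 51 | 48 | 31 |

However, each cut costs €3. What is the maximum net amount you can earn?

Build net[k] bottom-up: net[k] = max over allowed piece i of (p[i] + net[k−i]) − 3 per cut.
net[1] = 4
net[2] = 6
net[3] = 18
net[4] = 21
net[5] = 22  (first piece 1, then net[4]=21)
net[6] = 35
net[7] = 36  (first piece 1, then net[6]=35)
net[8] = 51
net[9] = 52  (first piece 1, then net[8]=51)
net[10] = 54  (first piece 2, then net[8]=51)
One optimal plan: pieces 8 + 2 (1 cut) → €57 − €3 = €54.

54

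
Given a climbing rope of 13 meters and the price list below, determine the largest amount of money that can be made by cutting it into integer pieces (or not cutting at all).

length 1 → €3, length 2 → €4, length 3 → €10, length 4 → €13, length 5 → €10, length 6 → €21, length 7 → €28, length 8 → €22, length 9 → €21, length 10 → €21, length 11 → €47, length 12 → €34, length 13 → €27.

53

Let r[k] be the best obtainable value from length k. For each k, try every first piece i and keep the best of price[i] + r[k−i].
r[1] = 3
r[2] = 6  (first piece 1, then r[1]=3)
r[3] = 10
r[4] = 13  (first piece 1, then r[3]=10)
r[5] = 16  (first piece 1, then r[4]=13)
r[6] = 21
r[7] = 28
r[8] = 31  (first piece 1, then r[7]=28)
r[9] = 34  (first piece 1, then r[8]=31)
r[10] = 38  (first piece 3, then r[7]=28)
r[11] = 47
r[12] = 50  (first piece 1, then r[11]=47)
r[13] = 53  (first piece 1, then r[12]=50)
One optimal cutting: 11 + 1 + 1 → €47 + €3 + €3 = €53.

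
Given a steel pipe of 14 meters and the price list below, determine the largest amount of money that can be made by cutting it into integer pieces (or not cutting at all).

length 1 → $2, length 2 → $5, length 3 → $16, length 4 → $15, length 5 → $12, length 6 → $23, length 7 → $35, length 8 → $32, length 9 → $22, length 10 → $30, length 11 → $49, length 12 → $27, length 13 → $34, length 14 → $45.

70

Build R[k] bottom-up: R[k] = max over allowed piece i of (p[i] + R[k−i]).
R[1] = 2
R[2] = max(2+2, 5+0) = 5
R[3] = max(2+5, 5+2, 16+0) = 16
R[4] = max(2+16, 5+5, 16+2, 15+0) = 18
R[5] = max(2+18, 5+16, 16+5, 15+2, 12+0) = 21
R[6] = max(2+21, 5+18, 16+16, 15+5, 12+2, 23+0) = 32
R[7] = max(2+32, 5+21, 16+18, …, 23+2, 35+0) = 35
R[8] = max(2+35, 5+32, 16+21, …, 35+2, 32+0) = 37
R[9] = max(2+37, 5+35, 16+32, …, 32+2, 22+0) = 48
R[10] = max(2+48, 5+37, 16+35, …, 22+2, 30+0) = 51
R[11] = max(2+51, 5+48, 16+37, …, 30+2, 49+0) = 53
R[12] = max(2+53, 5+51, 16+48, …, 49+2, 27+0) = 64
R[13] = max(2+64, 5+53, 16+51, …, 27+2, 34+0) = 67
R[14] = max(2+67, 5+64, 16+53, …, 34+2, 45+0) = 70
One optimal cutting: 7 + 7 → $35 + $35 = $70.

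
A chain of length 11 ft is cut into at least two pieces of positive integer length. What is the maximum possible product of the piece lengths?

54

Fill P[k] for k=2..11: at each k try every first piece i and multiply by the better of (k−i) uncut or P[k−i].
Small cases: P[2]=1, P[3]=2, P[4]=4, P[5]=6.
P[6] = 3*max(3,2) = 3*3 = 9
P[7] = 2*max(5,6) = 2*6 = 12
P[8] = 2*max(6,9) = 2*9 = 18
P[9] = 3*max(6,9) = 3*9 = 27
P[10] = 2*max(8,18) = 2*18 = 36
P[11] = 2*max(9,27) = 2*27 = 54
One optimal split: 3 + 3 + 3 + 2; product 3*3*3*2 = 54.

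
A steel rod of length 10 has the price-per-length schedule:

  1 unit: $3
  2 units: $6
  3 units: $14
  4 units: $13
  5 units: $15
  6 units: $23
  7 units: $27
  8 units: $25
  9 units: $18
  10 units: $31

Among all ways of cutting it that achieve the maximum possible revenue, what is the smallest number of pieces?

4

Build r[k] bottom-up: r[k] = max over allowed piece i of (p[i] + r[k−i]).
r[1] = 3
r[2] = 6  (first piece 1, then r[1]=3)
r[3] = 14
r[4] = 17  (first piece 1, then r[3]=14)
r[5] = 20  (first piece 1, then r[4]=17)
r[6] = 28  (first piece 3, then r[3]=14)
r[7] = 31  (first piece 1, then r[6]=28)
r[8] = 34  (first piece 1, then r[7]=31)
r[9] = 42  (first piece 3, then r[6]=28)
r[10] = 45  (first piece 1, then r[9]=42)
Maximum revenue is $45.
Now minimize piece count subject to staying optimal: for each k, pieces[k] = 1 + min over i with p[i]+r[k−i]=r[k] of pieces[k−i].
pieces[7] = 3
pieces[8] = 3
pieces[9] = 3
pieces[10] = 4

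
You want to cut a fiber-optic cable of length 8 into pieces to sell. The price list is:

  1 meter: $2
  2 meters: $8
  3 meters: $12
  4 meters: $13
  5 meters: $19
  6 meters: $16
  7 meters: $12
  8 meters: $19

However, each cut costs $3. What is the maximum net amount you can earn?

28

Consider every possible first cut. r[k] is the best of p[i]+r[k−i] over all sellable i≤k, charging 3 whenever i<k.
r[1] = 2
r[2] = 8
r[3] = 12
r[4] = 13  (first piece 2, then r[2]=8)
r[5] = 19
r[6] = 21  (first piece 3, then r[3]=12)
r[7] = 24  (first piece 2, then r[5]=19)
r[8] = 28  (first piece 3, then r[5]=19)
One optimal plan: pieces 5 + 3 (1 cut) → $31 − $3 = $28.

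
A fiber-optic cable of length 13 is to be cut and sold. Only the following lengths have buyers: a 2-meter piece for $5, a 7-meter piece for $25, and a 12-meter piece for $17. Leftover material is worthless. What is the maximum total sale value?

Consider every possible first cut. f[k] is the best of p[i]+f[k−i] over all sellable i≤k.
f[1] = 0
f[2] = 5
f[3] = 5
f[4] = 10  (first piece 2, then f[2]=5)
f[5] = 10
f[6] = 15  (first piece 2, then f[4]=10)
f[7] = max(5+10, 25+0) = 25
f[8] = max(5+15, 25+0) = 25
f[9] = max(5+25, 25+5) = 30
f[10] = max(5+25, 25+5) = 30
f[11] = max(5+30, 25+10) = 35
f[12] = max(5+30, 25+10, 17+0) = 35
f[13] = max(5+35, 25+15, 17+0) = 40
One optimal cutting: 7 + 2 + 2 + 2 → $40.

40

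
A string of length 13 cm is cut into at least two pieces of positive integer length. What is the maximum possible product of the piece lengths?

108

Fill f[k] for k=2..13: at each k try every first piece i and multiply by the better of (k−i) uncut or f[k−i].
f[2] = 1·max(1,0) = 1·1 = 1
f[3] = 1·max(2,1) = 1·2 = 2
f[4] = 2·max(2,1) = 2·2 = 4
f[5] = 2·max(3,2) = 2·3 = 6
f[6] = 3·max(3,2) = 3·3 = 9
f[7] = 2·max(5,6) = 2·6 = 12
f[8] = 2·max(6,9) = 2·9 = 18
f[9] = 3·max(6,9) = 3·9 = 27
f[10] = 2·max(8,18) = 2·18 = 36
f[11] = 2·max(9,27) = 2·27 = 54
f[12] = 3·max(9,27) = 3·27 = 81
f[13] = 2·max(11,54) = 2·54 = 108
One optimal split: 3 + 3 + 3 + 2 + 2; product 3·3·3·2·2 = 108.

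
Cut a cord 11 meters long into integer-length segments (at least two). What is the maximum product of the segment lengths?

54

Let g[k] be the best product for length k (with at least one cut). For each first piece i, the rest contributes max(k−i, g[k−i]).
g[2] = 1·max(1,0) = 1·1 = 1
g[3] = max(1·2, 2·1) = 2
g[4] = max(1·3, 2·2, 3·1) = 4
g[5] = max(1·4, 2·3, 3·2, 4·1) = 6
g[6] = max(1·6, 2·4, 3·3, 4·2, 5·1) = 9
g[7] = max(1·9, 2·6, 3·4, 4·3, 5·2, 6·1) = 12
g[8] = max(1·12, 2·9, 3·6, …, 6·2, 7·1) = 18
g[9] = max(1·18, 2·12, 3·9, …, 7·2, 8·1) = 27
g[10] = max(1·27, 2·18, 3·12, …, 8·2, 9·1) = 36
g[11] = max(1·36, 2·27, 3·18, …, 9·2, 10·1) = 54
One optimal split: 3 + 3 + 3 + 2; product 3·3·3·2 = 54.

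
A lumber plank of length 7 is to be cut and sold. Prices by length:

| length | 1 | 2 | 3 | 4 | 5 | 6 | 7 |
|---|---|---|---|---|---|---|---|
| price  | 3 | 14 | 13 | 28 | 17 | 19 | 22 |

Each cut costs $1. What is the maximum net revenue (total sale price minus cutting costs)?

43

Consider every possible first cut. net[k] is the best of p[i]+net[k−i] over all sellable i≤k, charging 1 whenever i<k.
net[1] = 3
net[2] = 14
net[3] = 16  (first piece 1, then net[2]=14)
net[4] = 28
net[5] = 30  (first piece 1, then net[4]=28)
net[6] = 41  (first piece 2, then net[4]=28)
net[7] = 43  (first piece 1, then net[6]=41)
One optimal plan: pieces 4 + 2 + 1 (2 cuts) → $45 − $2 = $43.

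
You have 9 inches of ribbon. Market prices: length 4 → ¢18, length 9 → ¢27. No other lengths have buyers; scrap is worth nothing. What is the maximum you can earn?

36

Let r[k] be the best obtainable value from length k. For each k, try every first piece i and keep the best of price[i] + r[k−i].
r[1] = 0
r[2] = 0
r[3] = 0
r[4] = 18
r[5] = 18
r[6] = 18
r[7] = 18
r[8] = 36  (first piece 4, then r[4]=18)
r[9] = 36
One optimal cutting: pieces 4 + 4 with 1 inch of scrap → ¢36.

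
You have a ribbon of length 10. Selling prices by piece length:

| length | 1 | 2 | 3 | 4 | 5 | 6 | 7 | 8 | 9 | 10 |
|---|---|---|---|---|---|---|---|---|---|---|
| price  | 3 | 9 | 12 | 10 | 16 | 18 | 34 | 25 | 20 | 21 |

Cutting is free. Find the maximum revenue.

46

Let v[k] be the best obtainable value from length k. For each k, try every first piece i and keep the best of price[i] + v[k−i].
v[1] = 3
v[2] = max(3+3, 9+0) = 9
v[3] = max(3+9, 9+3, 12+0) = 12
v[4] = max(3+12, 9+9, 12+3, 10+0) = 18
v[5] = max(3+18, 9+12, 12+9, 10+3, 16+0) = 21
v[6] = max(3+21, 9+18, 12+12, 10+9, 16+3, 18+0) = 27
v[7] = max(3+27, 9+21, 12+18, …, 18+3, 34+0) = 34
v[8] = max(3+34, 9+27, 12+21, …, 34+3, 25+0) = 37
v[9] = max(3+37, 9+34, 12+27, …, 25+3, 20+0) = 43
v[10] = max(3+43, 9+37, 12+34, …, 20+3, 21+0) = 46
One optimal cutting: 7 + 2 + 1 → ¢34 + ¢9 + ¢3 = ¢46.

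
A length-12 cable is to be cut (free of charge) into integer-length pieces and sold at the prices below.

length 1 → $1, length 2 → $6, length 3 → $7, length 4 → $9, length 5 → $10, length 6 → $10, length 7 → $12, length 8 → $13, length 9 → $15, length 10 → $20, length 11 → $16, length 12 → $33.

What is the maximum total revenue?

36

Consider every possible first cut. v[k] is the best of p[i]+v[k−i] over all sellable i≤k.
v[1] = 1
v[2] = max(1+1, 6+0) = 6
v[3] = max(1+6, 6+1, 7+0) = 7
v[4] = max(1+7, 6+6, 7+1, 9+0) = 12
v[5] = max(1+12, 6+7, 7+6, 9+1, 10+0) = 13
v[6] = max(1+13, 6+12, 7+7, 9+6, 10+1, 10+0) = 18
v[7] = max(1+18, 6+13, 7+12, …, 10+1, 12+0) = 19
v[8] = max(1+19, 6+18, 7+13, …, 12+1, 13+0) = 24
v[9] = max(1+24, 6+19, 7+18, …, 13+1, 15+0) = 25
v[10] = max(1+25, 6+24, 7+19, …, 15+1, 20+0) = 30
v[11] = max(1+30, 6+25, 7+24, …, 20+1, 16+0) = 31
v[12] = max(1+31, 6+30, 7+25, …, 16+1, 33+0) = 36
One optimal cutting: 2 + 2 + 2 + 2 + 2 + 2 → $6 + $6 + $6 + $6 + $6 + $6 = $36.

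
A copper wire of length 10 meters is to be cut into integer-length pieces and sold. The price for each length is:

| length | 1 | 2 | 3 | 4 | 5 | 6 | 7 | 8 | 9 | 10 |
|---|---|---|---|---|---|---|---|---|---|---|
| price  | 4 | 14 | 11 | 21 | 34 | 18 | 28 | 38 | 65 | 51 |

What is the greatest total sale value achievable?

Consider every possible first cut. r[k] is the best of p[i]+r[k−i] over all sellable i≤k.
r[1] = 4
r[2] = max(4+4, 14+0) = 14
r[3] = max(4+14, 14+4, 11+0) = 18
r[4] = max(4+18, 14+14, 11+4, 21+0) = 28
r[5] = max(4+28, 14+18, 11+14, 21+4, 34+0) = 34
r[6] = max(4+34, 14+28, 11+18, 21+14, 34+4, 18+0) = 42
r[7] = max(4+42, 14+34, 11+28, …, 18+4, 28+0) = 48
r[8] = max(4+48, 14+42, 11+34, …, 28+4, 38+0) = 56
r[9] = max(4+56, 14+48, 11+42, …, 38+4, 65+0) = 65
r[10] = max(4+65, 14+56, 11+48, …, 65+4, 51+0) = 70
One optimal cutting: 2 + 2 + 2 + 2 + 2 → €14 + €14 + €14 + €14 + €14 = €70.

70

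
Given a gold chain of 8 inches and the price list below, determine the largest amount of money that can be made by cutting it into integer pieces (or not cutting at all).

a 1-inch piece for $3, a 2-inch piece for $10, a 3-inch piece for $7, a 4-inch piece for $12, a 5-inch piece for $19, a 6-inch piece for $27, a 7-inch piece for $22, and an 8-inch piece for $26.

40

Build R[k] bottom-up: R[k] = max over allowed piece i of (p[i] + R[k−i]).
R[1] = 3
R[2] = max(3+3, 10+0) = 10
R[3] = max(3+10, 10+3, 7+0) = 13
R[4] = max(3+13, 10+10, 7+3, 12+0) = 20
R[5] = max(3+20, 10+13, 7+10, 12+3, 19+0) = 23
R[6] = max(3+23, 10+20, 7+13, 12+10, 19+3, 27+0) = 30
R[7] = max(3+30, 10+23, 7+20, …, 27+3, 22+0) = 33
R[8] = max(3+33, 10+30, 7+23, …, 22+3, 26+0) = 40
One optimal cutting: 2 + 2 + 2 + 2 → $10 + $10 + $10 + $10 = $40.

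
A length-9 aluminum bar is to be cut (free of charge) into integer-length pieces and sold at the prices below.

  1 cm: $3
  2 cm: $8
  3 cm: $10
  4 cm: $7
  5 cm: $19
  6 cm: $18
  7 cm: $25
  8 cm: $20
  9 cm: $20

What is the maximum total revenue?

35

Consider every possible first cut. best[k] is the best of p[i]+best[k−i] over all sellable i≤k.
best[1] = 3
best[2] = max(3+3, 8+0) = 8
best[3] = max(3+8, 8+3, 10+0) = 11
best[4] = max(3+11, 8+8, 10+3, 7+0) = 16
best[5] = max(3+16, 8+11, 10+8, 7+3, 19+0) = 19
best[6] = max(3+19, 8+16, 10+11, 7+8, 19+3, 18+0) = 24
best[7] = max(3+24, 8+19, 10+16, …, 18+3, 25+0) = 27
best[8] = max(3+27, 8+24, 10+19, …, 25+3, 20+0) = 32
best[9] = max(3+32, 8+27, 10+24, …, 20+3, 20+0) = 35
One optimal cutting: 2 + 2 + 2 + 2 + 1 → $8 + $8 + $8 + $8 + $3 = $35.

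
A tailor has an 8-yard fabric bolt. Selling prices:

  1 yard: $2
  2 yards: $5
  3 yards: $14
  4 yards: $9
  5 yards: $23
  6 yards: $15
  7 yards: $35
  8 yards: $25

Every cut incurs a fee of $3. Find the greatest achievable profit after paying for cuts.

Consider every possible first cut. r[k] is the best of p[i]+r[k−i] over all sellable i≤k, charging 3 whenever i<k.
r[1] = 2
r[2] = 5
r[3] = 14
r[4] = 13  (first piece 1, then r[3]=14)
r[5] = 23
r[6] = 25  (first piece 3, then r[3]=14)
r[7] = 35
r[8] = 34  (first piece 1, then r[7]=35)
One optimal plan: pieces 7 + 1 (1 cut) → $37 − $3 = $34.

34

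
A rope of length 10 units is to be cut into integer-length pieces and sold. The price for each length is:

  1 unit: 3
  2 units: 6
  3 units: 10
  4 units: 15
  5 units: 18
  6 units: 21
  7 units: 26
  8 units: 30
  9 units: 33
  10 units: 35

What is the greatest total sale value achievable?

Build r[k] bottom-up: r[k] = max over allowed piece i of (p[i] + r[k−i]).
r[1] = 3
r[2] = max(3+3, 6+0) = 6
r[3] = max(3+6, 6+3, 10+0) = 10
r[4] = max(3+10, 6+6, 10+3, 15+0) = 15
r[5] = max(3+15, 6+10, 10+6, 15+3, 18+0) = 18
r[6] = max(3+18, 6+15, 10+10, 15+6, 18+3, 21+0) = 21
r[7] = max(3+21, 6+18, 10+15, …, 21+3, 26+0) = 26
r[8] = max(3+26, 6+21, 10+18, …, 26+3, 30+0) = 30
r[9] = max(3+30, 6+26, 10+21, …, 30+3, 33+0) = 33
r[10] = max(3+33, 6+30, 10+26, …, 33+3, 35+0) = 36
One optimal cutting: 4 + 4 + 1 + 1 → 15 + 15 + 3 + 3 = 36.

36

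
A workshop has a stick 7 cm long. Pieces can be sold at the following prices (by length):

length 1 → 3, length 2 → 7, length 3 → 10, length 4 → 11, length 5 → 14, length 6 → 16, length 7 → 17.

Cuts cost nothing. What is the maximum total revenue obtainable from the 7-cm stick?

24

Let v[k] be the best obtainable value from length k. For each k, try every first piece i and keep the best of price[i] + v[k−i].
v[1] = 3
v[2] = 7
v[3] = 10  (first piece 1, then v[2]=7)
v[4] = 14  (first piece 2, then v[2]=7)
v[5] = 17  (first piece 1, then v[4]=14)
v[6] = 21  (first piece 2, then v[4]=14)
v[7] = 24  (first piece 1, then v[6]=21)
One optimal cutting: 2 + 2 + 2 + 1 → 7 + 7 + 7 + 3 = 24.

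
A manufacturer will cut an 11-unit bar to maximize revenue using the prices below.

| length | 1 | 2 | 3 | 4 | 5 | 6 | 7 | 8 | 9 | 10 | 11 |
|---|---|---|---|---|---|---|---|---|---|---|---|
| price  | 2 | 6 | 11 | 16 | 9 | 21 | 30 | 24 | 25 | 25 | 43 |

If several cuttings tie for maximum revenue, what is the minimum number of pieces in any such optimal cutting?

2

Build r[k] bottom-up: r[k] = max over allowed piece i of (p[i] + r[k−i]).
r[1] = 2
r[2] = 6
r[3] = 11
r[4] = 16
r[5] = 18  (first piece 1, then r[4]=16)
r[6] = 22  (first piece 2, then r[4]=16)
r[7] = 30
r[8] = 32  (first piece 1, then r[7]=30)
r[9] = 36  (first piece 2, then r[7]=30)
r[10] = 41  (first piece 3, then r[7]=30)
r[11] = 46  (first piece 4, then r[7]=30)
Maximum revenue is 46.
Now minimize piece count subject to staying optimal: for each k, pieces[k] = 1 + min over i with p[i]+r[k−i]=r[k] of pieces[k−i].
pieces[8] = 2
pieces[9] = 2
pieces[10] = 2
pieces[11] = 2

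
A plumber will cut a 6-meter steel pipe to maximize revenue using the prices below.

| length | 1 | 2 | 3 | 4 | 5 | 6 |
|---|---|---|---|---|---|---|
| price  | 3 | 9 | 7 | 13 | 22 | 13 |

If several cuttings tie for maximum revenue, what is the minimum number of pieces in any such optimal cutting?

3

Let r[k] be the best obtainable value from length k. For each k, try every first piece i and keep the best of price[i] + r[k−i].
r[1] = 3
r[2] = max(3+3, 9+0) = 9
r[3] = max(3+9, 9+3, 7+0) = 12
r[4] = max(3+12, 9+9, 7+3, 13+0) = 18
r[5] = max(3+18, 9+12, 7+9, 13+3, 22+0) = 22
r[6] = max(3+22, 9+18, 7+12, 13+9, 22+3, 13+0) = 27
Maximum revenue is $27.
Now minimize piece count subject to staying optimal: for each k, pieces[k] = 1 + min over i with p[i]+r[k−i]=r[k] of pieces[k−i].
pieces[3] = 2
pieces[4] = 2
pieces[5] = 1
pieces[6] = 3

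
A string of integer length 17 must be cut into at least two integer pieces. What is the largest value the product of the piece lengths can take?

Fill P[k] for k=2..17: at each k try every first piece i and multiply by the better of (k−i) uncut or P[k−i].
P[2] = 1·max(1,0) = 1·1 = 1
P[3] = 1·max(2,1) = 1·2 = 2
P[4] = 2·max(2,1) = 2·2 = 4
P[5] = 2·max(3,2) = 2·3 = 6
P[6] = 3·max(3,2) = 3·3 = 9
P[7] = 2·max(5,6) = 2·6 = 12
P[8] = 2·max(6,9) = 2·9 = 18
P[9] = 3·max(6,9) = 3·9 = 27
P[10] = 2·max(8,18) = 2·18 = 36
P[11] = 2·max(9,27) = 2·27 = 54
P[12] = 3·max(9,27) = 3·27 = 81
P[13] = 2·max(11,54) = 2·54 = 108
P[14] = 2·max(12,81) = 2·81 = 162
P[15] = 3·max(12,81) = 3·81 = 243
P[16] = 2·max(14,162) = 2·162 = 324
P[17] = 2·max(15,243) = 2·243 = 486
One optimal split: 3 + 3 + 3 + 3 + 3 + 2; product 3·3·3·3·3·2 = 486.

486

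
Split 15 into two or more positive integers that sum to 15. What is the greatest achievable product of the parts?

Fill m[k] for k=2..15: at each k try every first piece i and multiply by the better of (k−i) uncut or m[k−i].
Small cases: m[2]=1, m[3]=2, m[4]=4, m[5]=6, m[6]=9, m[7]=12, m[8]=18.
m[9] = 3·max(6,9) = 3·9 = 27
m[10] = 2·max(8,18) = 2·18 = 36
m[11] = 2·max(9,27) = 2·27 = 54
m[12] = 3·max(9,27) = 3·27 = 81
m[13] = 2·max(11,54) = 2·54 = 108
m[14] = 2·max(12,81) = 2·81 = 162
m[15] = 3·max(12,81) = 3·81 = 243
One optimal split: 3 + 3 + 3 + 3 + 3; product 3·3·3·3·3 = 243.

243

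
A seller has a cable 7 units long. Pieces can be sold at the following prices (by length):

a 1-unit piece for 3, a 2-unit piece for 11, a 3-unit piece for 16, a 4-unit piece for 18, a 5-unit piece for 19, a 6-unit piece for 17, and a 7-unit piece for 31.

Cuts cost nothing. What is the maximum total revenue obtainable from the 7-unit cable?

Let v[k] be the best obtainable value from length k. For each k, try every first piece i and keep the best of price[i] + v[k−i].
v[1] = 3
v[2] = max(3+3, 11+0) = 11
v[3] = max(3+11, 11+3, 16+0) = 16
v[4] = max(3+16, 11+11, 16+3, 18+0) = 22
v[5] = max(3+22, 11+16, 16+11, 18+3, 19+0) = 27
v[6] = max(3+27, 11+22, 16+16, 18+11, 19+3, 17+0) = 33
v[7] = max(3+33, 11+27, 16+22, …, 17+3, 31+0) = 38
One optimal cutting: 3 + 2 + 2 → 16 + 11 + 11 = 38.

38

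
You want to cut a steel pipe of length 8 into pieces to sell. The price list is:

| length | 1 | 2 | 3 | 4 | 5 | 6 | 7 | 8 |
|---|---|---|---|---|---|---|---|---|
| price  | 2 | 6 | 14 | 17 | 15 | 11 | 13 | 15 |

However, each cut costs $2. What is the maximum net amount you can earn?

32

Consider every possible first cut. net[k] is the best of p[i]+net[k−i] over all sellable i≤k, charging 2 whenever i<k.
net[1] = 2
net[2] = 6
net[3] = 14
net[4] = 17
net[5] = 18  (first piece 2, then net[3]=14)
net[6] = 26  (first piece 3, then net[3]=14)
net[7] = 29  (first piece 3, then net[4]=17)
net[8] = 32  (first piece 4, then net[4]=17)
One optimal plan: pieces 4 + 4 (1 cut) → $34 − $2 = $32.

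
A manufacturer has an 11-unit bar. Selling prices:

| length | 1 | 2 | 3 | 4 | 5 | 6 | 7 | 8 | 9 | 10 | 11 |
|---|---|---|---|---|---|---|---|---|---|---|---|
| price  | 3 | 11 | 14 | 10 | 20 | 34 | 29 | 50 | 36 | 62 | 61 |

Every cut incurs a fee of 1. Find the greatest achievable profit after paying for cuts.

Let v[k] be the best obtainable value from length k. For each k, try every first piece i and keep the best of price[i] + v[k−i] minus the 1 cut fee when i<k.
v[1] = 3
v[2] = max(3+3-1, 11+0) = 11
v[3] = max(3+11-1, 11+3-1, 14+0) = 14
v[4] = max(3+14-1, 11+11-1, 14+3-1, 10+0) = 21
v[5] = max(3+21-1, 11+14-1, 14+11-1, 10+3-1, 20+0) = 24
v[6] = max(3+24-1, 11+21-1, 14+14-1, 10+11-1, 20+3-1, 34+0) = 34
v[7] = max(3+34-1, 11+24-1, 14+21-1, …, 34+3-1, 29+0) = 36
v[8] = max(3+36-1, 11+34-1, 14+24-1, …, 29+3-1, 50+0) = 50
v[9] = max(3+50-1, 11+36-1, 14+34-1, …, 50+3-1, 36+0) = 52
v[10] = max(3+52-1, 11+50-1, 14+36-1, …, 36+3-1, 62+0) = 62
v[11] = max(3+62-1, 11+52-1, 14+50-1, …, 62+3-1, 61+0) = 64
One optimal plan: pieces 10 + 1 (1 cut) → 65 − 1 = 64.

64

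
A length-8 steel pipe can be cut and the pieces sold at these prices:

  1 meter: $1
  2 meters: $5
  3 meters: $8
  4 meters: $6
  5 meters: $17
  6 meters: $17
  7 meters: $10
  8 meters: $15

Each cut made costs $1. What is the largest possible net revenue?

Let v[k] be the best obtainable value from length k. For each k, try every first piece i and keep the best of price[i] + v[k−i] minus the 1 cut fee when i<k.
v[1] = 1
v[2] = 5
v[3] = 8
v[4] = 9  (first piece 2, then v[2]=5)
v[5] = 17
v[6] = 17  (first piece 1, then v[5]=17)
v[7] = 21  (first piece 2, then v[5]=17)
v[8] = 24  (first piece 3, then v[5]=17)
One optimal plan: pieces 5 + 3 (1 cut) → $25 − $1 = $24.

24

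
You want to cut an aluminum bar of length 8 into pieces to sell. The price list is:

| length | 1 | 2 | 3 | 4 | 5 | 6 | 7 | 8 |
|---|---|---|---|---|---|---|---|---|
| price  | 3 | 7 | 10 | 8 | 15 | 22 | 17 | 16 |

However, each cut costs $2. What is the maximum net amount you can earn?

27

Let r[k] be the best obtainable value from length k. For each k, try every first piece i and keep the best of price[i] + r[k−i] minus the 2 cut fee when i<k.
r[1] = 3
r[2] = 7
r[3] = 10
r[4] = 12  (first piece 2, then r[2]=7)
r[5] = 15  (first piece 2, then r[3]=10)
r[6] = 22
r[7] = 23  (first piece 1, then r[6]=22)
r[8] = 27  (first piece 2, then r[6]=22)
One optimal plan: pieces 6 + 2 (1 cut) → $29 − $2 = $27.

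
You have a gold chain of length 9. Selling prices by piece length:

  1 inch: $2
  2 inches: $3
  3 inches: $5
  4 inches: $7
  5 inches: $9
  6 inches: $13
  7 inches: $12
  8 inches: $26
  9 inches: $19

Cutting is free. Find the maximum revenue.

Consider every possible first cut. v[k] is the best of p[i]+v[k−i] over all sellable i≤k.
v[1] = 2
v[2] = 4  (first piece 1, then v[1]=2)
v[3] = 6  (first piece 1, then v[2]=4)
v[4] = 8  (first piece 1, then v[3]=6)
v[5] = 10  (first piece 1, then v[4]=8)
v[6] = 13
v[7] = 15  (first piece 1, then v[6]=13)
v[8] = 26
v[9] = 28  (first piece 1, then v[8]=26)
One optimal cutting: 8 + 1 → $26 + $2 = $28.

28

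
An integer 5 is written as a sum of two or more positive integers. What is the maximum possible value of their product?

Define prod[k] = max over 1≤i<k of i · max(k−i, prod[k−i]); the inner max lets the remainder stay uncut if that's better.
prod[2] = 1×max(1,0) = 1×1 = 1
prod[3] = 1×max(2,1) = 1×2 = 2
prod[4] = 2×max(2,1) = 2×2 = 4
prod[5] = 2×max(3,2) = 2×3 = 6
One optimal split: 3 + 2; product 3×2 = 6.

6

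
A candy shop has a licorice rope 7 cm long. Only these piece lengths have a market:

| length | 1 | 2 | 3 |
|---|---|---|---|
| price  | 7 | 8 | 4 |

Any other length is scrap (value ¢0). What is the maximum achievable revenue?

49

Consider every possible first cut. r[k] is the best of p[i]+r[k−i] over all sellable i≤k.
r[1] = 7
r[2] = 14  (first piece 1, then r[1]=7)
r[3] = 21  (first piece 1, then r[2]=14)
r[4] = 28  (first piece 1, then r[3]=21)
r[5] = 35  (first piece 1, then r[4]=28)
r[6] = 42  (first piece 1, then r[5]=35)
r[7] = 49  (first piece 1, then r[6]=42)
One optimal cutting: 1 + 1 + 1 + 1 + 1 + 1 + 1 → ¢49.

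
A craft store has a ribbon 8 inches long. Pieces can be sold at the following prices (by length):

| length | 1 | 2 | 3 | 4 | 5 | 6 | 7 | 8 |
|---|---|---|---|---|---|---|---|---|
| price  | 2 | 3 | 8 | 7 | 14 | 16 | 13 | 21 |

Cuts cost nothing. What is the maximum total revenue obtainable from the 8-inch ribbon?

22

Build best[k] bottom-up: best[k] = max over allowed piece i of (p[i] + best[k−i]).
best[1] = 2
best[2] = 4  (first piece 1, then best[1]=2)
best[3] = 8
best[4] = 10  (first piece 1, then best[3]=8)
best[5] = 14
best[6] = 16  (first piece 1, then best[5]=14)
best[7] = 18  (first piece 1, then best[6]=16)
best[8] = 22  (first piece 3, then best[5]=14)
One optimal cutting: 5 + 3 → ¢14 + ¢8 = ¢22.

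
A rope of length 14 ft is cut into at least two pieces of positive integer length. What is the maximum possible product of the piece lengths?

162

Define P[k] = max over 1≤i<k of i · max(k−i, P[k−i]); the inner max lets the remainder stay uncut if that's better.
Small cases: P[2]=1, P[3]=2, P[4]=4, P[5]=6, P[6]=9, P[7]=12, P[8]=18.
P[9] = 3·max(6,9) = 3·9 = 27
P[10] = 2·max(8,18) = 2·18 = 36
P[11] = 2·max(9,27) = 2·27 = 54
P[12] = 3·max(9,27) = 3·27 = 81
P[13] = 2·max(11,54) = 2·54 = 108
P[14] = 2·max(12,81) = 2·81 = 162
One optimal split: 3 + 3 + 3 + 3 + 2; product 3·3·3·3·2 = 162.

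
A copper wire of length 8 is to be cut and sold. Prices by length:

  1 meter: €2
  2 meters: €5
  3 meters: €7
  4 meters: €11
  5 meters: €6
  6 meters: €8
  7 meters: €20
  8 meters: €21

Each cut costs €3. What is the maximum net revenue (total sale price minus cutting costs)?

Consider every possible first cut. r[k] is the best of p[i]+r[k−i] over all sellable i≤k, charging 3 whenever i<k.
r[1] = 2
r[2] = max(2+2-3, 5+0) = 5
r[3] = max(2+5-3, 5+2-3, 7+0) = 7
r[4] = max(2+7-3, 5+5-3, 7+2-3, 11+0) = 11
r[5] = max(2+11-3, 5+7-3, 7+5-3, 11+2-3, 6+0) = 10
r[6] = max(2+10-3, 5+11-3, 7+7-3, 11+5-3, 6+2-3, 8+0) = 13
r[7] = max(2+13-3, 5+10-3, 7+11-3, …, 8+2-3, 20+0) = 20
r[8] = max(2+20-3, 5+13-3, 7+10-3, …, 20+2-3, 21+0) = 21
Best is to make no cuts and sell whole for €21.

21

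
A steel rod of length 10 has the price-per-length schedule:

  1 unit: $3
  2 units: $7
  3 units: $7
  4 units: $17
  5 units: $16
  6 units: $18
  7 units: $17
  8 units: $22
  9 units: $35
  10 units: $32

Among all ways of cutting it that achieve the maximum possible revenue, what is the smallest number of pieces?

3

Let r[k] be the best obtainable value from length k. For each k, try every first piece i and keep the best of price[i] + r[k−i].
r[1] = 3
r[2] = max(3+3, 7+0) = 7
r[3] = max(3+7, 7+3, 7+0) = 10
r[4] = max(3+10, 7+7, 7+3, 17+0) = 17
r[5] = max(3+17, 7+10, 7+7, 17+3, 16+0) = 20
r[6] = max(3+20, 7+17, 7+10, 17+7, 16+3, 18+0) = 24
r[7] = max(3+24, 7+20, 7+17, …, 18+3, 17+0) = 27
r[8] = max(3+27, 7+24, 7+20, …, 17+3, 22+0) = 34
r[9] = max(3+34, 7+27, 7+24, …, 22+3, 35+0) = 37
r[10] = max(3+37, 7+34, 7+27, …, 35+3, 32+0) = 41
Maximum revenue is $41.
Now minimize piece count subject to staying optimal: for each k, pieces[k] = 1 + min over i with p[i]+r[k−i]=r[k] of pieces[k−i].
pieces[7] = 3
pieces[8] = 2
pieces[9] = 3
pieces[10] = 3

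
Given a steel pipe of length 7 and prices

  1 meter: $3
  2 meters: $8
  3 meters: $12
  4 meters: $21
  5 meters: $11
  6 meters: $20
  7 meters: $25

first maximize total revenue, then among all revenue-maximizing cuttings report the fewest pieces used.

2

Build r[k] bottom-up: r[k] = max over allowed piece i of (p[i] + r[k−i]).
r[1] = 3
r[2] = 8
r[3] = 12
r[4] = 21
r[5] = 24  (first piece 1, then r[4]=21)
r[6] = 29  (first piece 2, then r[4]=21)
r[7] = 33  (first piece 3, then r[4]=21)
Maximum revenue is $33.
Now minimize piece count subject to staying optimal: for each k, pieces[k] = 1 + min over i with p[i]+r[k−i]=r[k] of pieces[k−i].
pieces[4] = 1
pieces[5] = 2
pieces[6] = 2
pieces[7] = 2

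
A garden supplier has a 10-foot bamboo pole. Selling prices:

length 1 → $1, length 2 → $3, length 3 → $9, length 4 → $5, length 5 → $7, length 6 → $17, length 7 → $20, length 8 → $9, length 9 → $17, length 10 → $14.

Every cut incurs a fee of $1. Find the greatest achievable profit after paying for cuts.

Let v[k] be the best obtainable value from length k. For each k, try every first piece i and keep the best of price[i] + v[k−i] minus the 1 cut fee when i<k.
v[1] = 1
v[2] = 3
v[3] = 9
v[4] = 9  (first piece 1, then v[3]=9)
v[5] = 11  (first piece 2, then v[3]=9)
v[6] = 17  (first piece 3, then v[3]=9)
v[7] = 20
v[8] = 20  (first piece 1, then v[7]=20)
v[9] = 25  (first piece 3, then v[6]=17)
v[10] = 28  (first piece 3, then v[7]=20)
One optimal plan: pieces 7 + 3 (1 cut) → $29 − $1 = $28.

28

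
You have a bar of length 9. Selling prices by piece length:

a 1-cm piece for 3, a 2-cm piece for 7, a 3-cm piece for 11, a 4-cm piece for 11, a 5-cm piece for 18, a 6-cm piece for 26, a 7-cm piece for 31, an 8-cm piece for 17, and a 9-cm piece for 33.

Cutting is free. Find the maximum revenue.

Build v[k] bottom-up: v[k] = max over allowed piece i of (p[i] + v[k−i]).
v[1] = 3
v[2] = 7
v[3] = 11
v[4] = 14  (first piece 1, then v[3]=11)
v[5] = 18  (first piece 2, then v[3]=11)
v[6] = 26
v[7] = 31
v[8] = 34  (first piece 1, then v[7]=31)
v[9] = 38  (first piece 2, then v[7]=31)
One optimal cutting: 7 + 2 → 31 + 7 = 38.

38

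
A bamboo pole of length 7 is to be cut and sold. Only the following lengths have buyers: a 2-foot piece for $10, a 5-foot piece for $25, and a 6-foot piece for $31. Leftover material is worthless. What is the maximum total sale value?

35

Let f[k] be the best obtainable value from length k. For each k, try every first piece i and keep the best of price[i] + f[k−i].
f[1] = 0
f[2] = 10
f[3] = 10
f[4] = 20  (first piece 2, then f[2]=10)
f[5] = max(10+10, 25+0) = 25
f[6] = max(10+20, 25+0, 31+0) = 31
f[7] = max(10+25, 25+10, 31+0) = 35
One optimal cutting: 5 + 2 → $35.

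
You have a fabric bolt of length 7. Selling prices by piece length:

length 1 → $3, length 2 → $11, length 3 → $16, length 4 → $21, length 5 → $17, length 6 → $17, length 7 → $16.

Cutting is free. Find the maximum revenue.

Consider every possible first cut. best[k] is the best of p[i]+best[k−i] over all sellable i≤k.
best[1] = 3
best[2] = max(3+3, 11+0) = 11
best[3] = max(3+11, 11+3, 16+0) = 16
best[4] = max(3+16, 11+11, 16+3, 21+0) = 22
best[5] = max(3+22, 11+16, 16+11, 21+3, 17+0) = 27
best[6] = max(3+27, 11+22, 16+16, 21+11, 17+3, 17+0) = 33
best[7] = max(3+33, 11+27, 16+22, …, 17+3, 16+0) = 38
One optimal cutting: 3 + 2 + 2 → $16 + $11 + $11 = $38.

38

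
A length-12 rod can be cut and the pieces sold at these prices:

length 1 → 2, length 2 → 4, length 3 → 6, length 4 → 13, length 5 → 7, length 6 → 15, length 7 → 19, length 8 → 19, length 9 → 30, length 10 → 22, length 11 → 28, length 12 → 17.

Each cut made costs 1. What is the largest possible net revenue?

37

Let v[k] be the best obtainable value from length k. For each k, try every first piece i and keep the best of price[i] + v[k−i] minus the 1 cut fee when i<k.
v[1] = 2
v[2] = 4
v[3] = 6
v[4] = 13
v[5] = 14  (first piece 1, then v[4]=13)
v[6] = 16  (first piece 2, then v[4]=13)
v[7] = 19
v[8] = 25  (first piece 4, then v[4]=13)
v[9] = 30
v[10] = 31  (first piece 1, then v[9]=30)
v[11] = 33  (first piece 2, then v[9]=30)
v[12] = 37  (first piece 4, then v[8]=25)
One optimal plan: pieces 4 + 4 + 4 (2 cuts) → 39 − 2 = 37.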